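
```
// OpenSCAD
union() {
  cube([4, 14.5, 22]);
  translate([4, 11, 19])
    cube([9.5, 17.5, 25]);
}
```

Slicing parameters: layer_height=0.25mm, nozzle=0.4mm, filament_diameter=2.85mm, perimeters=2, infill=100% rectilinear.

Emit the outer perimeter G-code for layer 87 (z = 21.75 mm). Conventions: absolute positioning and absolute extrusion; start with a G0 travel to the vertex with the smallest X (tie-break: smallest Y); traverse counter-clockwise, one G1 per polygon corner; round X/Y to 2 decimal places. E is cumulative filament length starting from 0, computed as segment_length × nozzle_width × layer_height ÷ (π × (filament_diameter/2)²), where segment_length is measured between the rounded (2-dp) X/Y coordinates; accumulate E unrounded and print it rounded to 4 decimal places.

At z = 21.75 mm: the 4×14.5 cube contributes its full rectangle; the 9.5×17.5 cube at (4, 11) contributes its full rectangle; Taking the union: the 2 present regions share edge segments without overlapping in area, so areas simply add but the touching pieces fuse into one outline (the shared edge portions become interior and drop out of the boundary) — 1 connected region. The outline is a single polygon with 8 vertices. Extrusion per mm of travel: 0.4 × 0.25 / (π × 1.425²) = 0.015675. Accumulating E over each segment gives final E = 1.3167.

G0 X0.00 Y0.00 Z21.75
G1 X4.00 Y0.00 E0.0627
G1 X4.00 Y11.00 E0.2351
G1 X13.50 Y11.00 E0.3840
G1 X13.50 Y28.50 E0.6584
G1 X4.00 Y28.50 E0.8073
G1 X4.00 Y14.50 E1.0267
G1 X0.00 Y14.50 E1.0894
G1 X0.00 Y0.00 E1.3167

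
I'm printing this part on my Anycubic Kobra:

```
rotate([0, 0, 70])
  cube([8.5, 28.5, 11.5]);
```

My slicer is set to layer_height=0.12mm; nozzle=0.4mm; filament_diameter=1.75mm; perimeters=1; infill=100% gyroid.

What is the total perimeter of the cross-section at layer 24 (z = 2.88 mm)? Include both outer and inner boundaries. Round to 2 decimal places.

74.00 mm

At z = 2.88 mm: the cube is present — its section is the full 8.5×28.5 rectangle (perimeter 74.00 mm); (rotated 70° about Z; rotation is an isometry so areas/perimeters/island counts are preserved). Overall, the cross-section is a single solid region. Total boundary length (outer) = 74.00 mm.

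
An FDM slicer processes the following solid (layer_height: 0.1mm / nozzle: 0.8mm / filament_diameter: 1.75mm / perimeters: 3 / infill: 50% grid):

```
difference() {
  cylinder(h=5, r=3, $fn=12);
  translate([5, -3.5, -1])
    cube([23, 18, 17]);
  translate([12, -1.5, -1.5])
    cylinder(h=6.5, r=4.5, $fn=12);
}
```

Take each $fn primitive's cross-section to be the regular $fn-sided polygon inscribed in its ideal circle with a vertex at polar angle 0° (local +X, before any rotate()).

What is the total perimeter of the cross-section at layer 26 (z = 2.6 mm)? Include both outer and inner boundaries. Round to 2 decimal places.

18.63 mm

At z = 2.6 mm: the cylinder: section is a regular 12-gon, circumradius r=3 (perimeter = 2·12·3.000·sin(180°/12) = 18.63 mm); the cube at (5, -3.5) is present — its section is the full 23×18 rectangle (perimeter 82.00 mm); the r=4.5 cylinder at (12, -1.5) contributes a regular 12-gon of circumradius 4.5 (perimeter = 2·12·4.500·sin(180°/12) = 27.95 mm); After the difference (first − rest): starting from the r=3 cylinder, the 23×18 cube at (5, -3.5) misses the remaining region (no effect); the r=4.5 cylinder at (12, -1.5) misses the remaining region (no effect) — boundary = 18.63 mm. Overall, the cross-section is a single solid region. Total boundary length (outer) = 18.63 mm.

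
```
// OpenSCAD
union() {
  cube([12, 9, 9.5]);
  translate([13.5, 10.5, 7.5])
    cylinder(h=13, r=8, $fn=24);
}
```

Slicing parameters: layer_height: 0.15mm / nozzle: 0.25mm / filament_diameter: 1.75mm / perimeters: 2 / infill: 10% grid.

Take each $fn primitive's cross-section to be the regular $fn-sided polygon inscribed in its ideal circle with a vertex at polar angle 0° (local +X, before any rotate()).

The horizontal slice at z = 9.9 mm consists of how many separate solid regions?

1

At z = 9.9 mm: the cube does not reach this height (z outside [0, 9.5]); the cylinder at (13.5, 10.5): section is a regular 24-gon, circumradius r=8; Taking the union: only the r=8 cylinder at (13.5, 10.5) is present, so the union is just that shape — 1 connected region. The result has 1 disconnected region.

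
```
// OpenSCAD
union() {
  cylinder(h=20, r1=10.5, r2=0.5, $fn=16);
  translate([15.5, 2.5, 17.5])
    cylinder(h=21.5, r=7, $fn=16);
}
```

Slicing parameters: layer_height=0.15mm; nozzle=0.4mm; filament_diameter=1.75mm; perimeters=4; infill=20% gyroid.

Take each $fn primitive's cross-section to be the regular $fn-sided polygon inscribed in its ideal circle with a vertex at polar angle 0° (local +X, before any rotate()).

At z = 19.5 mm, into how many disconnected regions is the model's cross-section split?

2

At z = 19.5 mm: the cone: at t=0.975 of its height the radius interpolates to r₁+(r₂−r₁)t = 0.750, giving a regular 16-gon of that circumradius; the r=7 cylinder at (15.5, 2.5) gives a regular 16-gon of circumradius 7 (constant along its height); Taking the union: the 2 present regions are separate (no shared area or edge), so areas and boundary lengths simply add and each stays a separate island — 2 connected regions. The result has 2 disconnected regions.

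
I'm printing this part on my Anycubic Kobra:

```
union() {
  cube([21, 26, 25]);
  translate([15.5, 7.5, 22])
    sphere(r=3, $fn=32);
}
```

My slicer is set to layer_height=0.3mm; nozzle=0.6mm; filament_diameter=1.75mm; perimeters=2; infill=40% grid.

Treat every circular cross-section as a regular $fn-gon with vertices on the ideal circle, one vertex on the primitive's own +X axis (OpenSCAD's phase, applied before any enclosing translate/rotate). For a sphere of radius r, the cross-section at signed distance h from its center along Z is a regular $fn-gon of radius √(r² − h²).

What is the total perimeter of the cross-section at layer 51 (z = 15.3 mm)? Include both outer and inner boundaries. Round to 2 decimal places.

At z = 15.3 mm: the 21×26 cube contributes its full rectangle (perimeter 94.00 mm); the sphere at (15.5, 7.5) is not intersected at this z (|z−center|=6.700 > r=3); Merging all regions: only the 21×26 cube is present, so the union is just that shape — boundary = 94.00 mm. Overall, the cross-section is a single solid region. Total boundary length (outer) = 94.00 mm.

94.00 mm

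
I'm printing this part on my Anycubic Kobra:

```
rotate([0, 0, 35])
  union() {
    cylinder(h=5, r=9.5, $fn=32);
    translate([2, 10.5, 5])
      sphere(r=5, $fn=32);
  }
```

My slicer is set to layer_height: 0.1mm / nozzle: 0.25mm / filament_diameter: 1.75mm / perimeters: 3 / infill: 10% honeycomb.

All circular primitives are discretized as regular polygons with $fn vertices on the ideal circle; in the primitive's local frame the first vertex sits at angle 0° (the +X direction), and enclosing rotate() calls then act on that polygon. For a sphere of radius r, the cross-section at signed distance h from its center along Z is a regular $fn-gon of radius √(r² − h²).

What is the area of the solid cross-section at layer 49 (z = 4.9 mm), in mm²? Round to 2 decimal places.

At z = 4.9 mm: the r=9.5 cylinder contributes a regular 32-gon of circumradius 9.5 (area = (32/2)·9.500²·sin(360°/32) = 281.71 mm²); the r=5 sphere at (2, 10.5) slices to a regular 32-gon of circumradius 4.999 (√(r²−h²) with h=0.1 from center) (area = (32/2)·4.999²·sin(360°/32) = 78.00 mm²); Taking the union: the regions partially overlap — summed areas 359.72 mm² minus the doubly-counted overlap 23.33 mm² gives 336.39 mm² — area = 336.39 mm²; (whole slice rotated 35° about Z — lengths, areas and connectivity unchanged). Overall, the cross-section is a single solid region. Net area = 336.39 mm².

336.39 mm²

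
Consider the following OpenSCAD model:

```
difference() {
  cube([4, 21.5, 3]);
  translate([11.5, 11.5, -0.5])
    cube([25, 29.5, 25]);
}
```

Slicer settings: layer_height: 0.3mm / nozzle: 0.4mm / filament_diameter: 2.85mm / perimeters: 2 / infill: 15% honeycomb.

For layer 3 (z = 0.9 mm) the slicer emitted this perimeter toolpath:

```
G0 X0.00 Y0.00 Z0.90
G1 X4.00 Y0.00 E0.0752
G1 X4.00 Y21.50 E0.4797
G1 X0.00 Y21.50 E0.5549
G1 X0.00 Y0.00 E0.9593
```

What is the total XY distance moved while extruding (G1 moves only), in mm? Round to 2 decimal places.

Sum the Euclidean lengths of each G1 segment: total = 51.00 mm.

51.00 mm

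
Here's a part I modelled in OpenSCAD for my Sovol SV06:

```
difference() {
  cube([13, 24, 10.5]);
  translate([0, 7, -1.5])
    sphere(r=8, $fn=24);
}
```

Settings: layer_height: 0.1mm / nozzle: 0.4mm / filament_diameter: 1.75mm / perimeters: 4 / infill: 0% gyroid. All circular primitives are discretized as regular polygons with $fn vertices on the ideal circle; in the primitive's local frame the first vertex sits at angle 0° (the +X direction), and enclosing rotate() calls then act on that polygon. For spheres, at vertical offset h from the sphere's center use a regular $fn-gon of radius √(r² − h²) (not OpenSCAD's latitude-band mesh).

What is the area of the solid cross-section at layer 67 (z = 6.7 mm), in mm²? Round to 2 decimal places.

At z = 6.7 mm: the 13×24 cube contributes its full rectangle (area 312.00 mm²); the sphere at (0, 7) does not reach this height (|z−center|=8.200 > r=8); Subtracting the remaining from the first: none of the subtracted shapes is present at this height, so the 13×24 cube is unchanged — area = 312.00 mm². Overall, the cross-section is a single solid region. Net area = 312.00 mm².

312.00 mm²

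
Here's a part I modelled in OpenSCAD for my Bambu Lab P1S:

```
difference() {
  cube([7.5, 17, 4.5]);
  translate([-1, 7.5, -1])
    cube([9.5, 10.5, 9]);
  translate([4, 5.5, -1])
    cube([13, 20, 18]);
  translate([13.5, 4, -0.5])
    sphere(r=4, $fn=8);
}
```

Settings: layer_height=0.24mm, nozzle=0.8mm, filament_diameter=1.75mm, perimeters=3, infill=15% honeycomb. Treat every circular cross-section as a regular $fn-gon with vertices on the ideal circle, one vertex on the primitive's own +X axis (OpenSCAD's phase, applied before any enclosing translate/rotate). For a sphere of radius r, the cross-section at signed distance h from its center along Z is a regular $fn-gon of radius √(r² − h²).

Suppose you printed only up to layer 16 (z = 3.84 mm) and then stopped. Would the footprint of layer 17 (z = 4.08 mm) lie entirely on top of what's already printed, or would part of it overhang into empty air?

Compare the two slices. At z = 3.84: the cube is present — its section is the full 7.5×17 rectangle (area 127.50 mm²); the 9.5×10.5 cube at (-1, 7.5) contributes its full rectangle (area 99.75 mm²); the 13×20 cube at (4, 5.5) contributes its full rectangle (area 260.00 mm²); the sphere at (13.5, 4) is not intersected at this z (|z−center|=4.340 > r=4); Subtracting the remaining from the first: starting from the 7.5×17 cube (127.50 mm²), the 9.5×10.5 cube at (-1, 7.5) partially overlaps it — only the 71.25 mm² overlap (of its 99.75 mm²) is removed, clipping the outline; the 13×20 cube at (4, 5.5) partially overlaps it — only the 7.00 mm² overlap (of its 260.00 mm²) is removed, clipping the outline — area = 49.25 mm². At z = 4.08: the 7.5×17 cube contributes its full rectangle (area 127.50 mm²); the 9.5×10.5 cube at (-1, 7.5) contributes its full rectangle (area 99.75 mm²); the cube at (4, 5.5) (footprint 13×20) is included at this height (area 260.00 mm²); the sphere at (13.5, 4) is absent (|z−center|=4.580 > r=4); Taking the first minus the rest: starting from the 7.5×17 cube (127.50 mm²), the 9.5×10.5 cube at (-1, 7.5) partially overlaps it — only the 71.25 mm² overlap (of its 99.75 mm²) is removed, clipping the outline; the 13×20 cube at (4, 5.5) partially overlaps it — only the 7.00 mm² overlap (of its 260.00 mm²) is removed, clipping the outline — area = 49.25 mm². Checking containment: the cross-section at z = 4.08 is a subset of the cross-section at z = 3.84.

entirely on top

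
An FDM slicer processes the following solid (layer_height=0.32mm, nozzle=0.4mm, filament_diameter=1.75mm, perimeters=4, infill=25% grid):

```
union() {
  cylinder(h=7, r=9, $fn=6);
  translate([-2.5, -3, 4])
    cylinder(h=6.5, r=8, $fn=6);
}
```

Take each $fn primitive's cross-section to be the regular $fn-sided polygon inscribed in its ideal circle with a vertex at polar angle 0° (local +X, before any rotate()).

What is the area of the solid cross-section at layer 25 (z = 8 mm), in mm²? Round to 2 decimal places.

At z = 8 mm: the cylinder does not reach this height (z outside [0, 7]); the r=8 cylinder at (-2.5, -3) gives a regular 6-gon of circumradius 8 (constant along its height) (area = (6/2)·8.000²·sin(360°/6) = 166.28 mm²); Taking the union: only the r=8 cylinder at (-2.5, -3) is present, so the union is just that shape — area = 166.28 mm². Overall, the cross-section is a single solid region. Net area = 166.28 mm².

166.28 mm²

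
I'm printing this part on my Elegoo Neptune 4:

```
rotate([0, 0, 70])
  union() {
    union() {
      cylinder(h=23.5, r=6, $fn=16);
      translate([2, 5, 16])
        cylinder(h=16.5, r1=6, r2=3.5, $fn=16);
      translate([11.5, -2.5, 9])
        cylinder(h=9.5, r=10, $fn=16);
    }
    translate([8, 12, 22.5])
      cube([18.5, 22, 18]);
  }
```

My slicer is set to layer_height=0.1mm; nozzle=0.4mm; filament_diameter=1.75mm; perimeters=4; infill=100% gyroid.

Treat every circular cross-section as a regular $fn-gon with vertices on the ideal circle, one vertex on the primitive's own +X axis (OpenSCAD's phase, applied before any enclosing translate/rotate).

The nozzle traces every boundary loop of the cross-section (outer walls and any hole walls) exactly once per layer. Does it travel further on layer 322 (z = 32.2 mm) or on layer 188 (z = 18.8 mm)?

layer 322 (z = 32.2 mm)

Layer 322 (z = 32.2): the cylinder is not intersected at this z (z outside [0, 23.5]); the cone at (2, 5) (r1=6→r2=3.5) has section circumradius 3.545 here — a regular 16-gon (perimeter = 2·16·3.545·sin(180°/16) = 22.13 mm); the cylinder at (11.5, -2.5) does not reach this height (z outside [9, 18.5]); Combining (union): only the cone at (2, 5) is present, so the union is just that shape — boundary = 22.13 mm; the 18.5×22 cube at (8, 12) contributes its full rectangle (perimeter 81.00 mm); Merging all regions: the 2 present regions are separate (no shared area or edge), so areas and boundary lengths simply add and each stays a separate island — boundary = 103.13 mm; (rotated 70° about Z; rotation is an isometry so areas/perimeters/island counts are preserved). So its perimeter = 103.13 mm. Layer 188 (z = 18.8): the cylinder: section is a regular 16-gon, circumradius r=6 (perimeter = 2·16·6.000·sin(180°/16) = 37.46 mm); the cone at (2, 5): at t=0.170 of its height the radius interpolates to r₁+(r₂−r₁)t = 5.576, giving a regular 16-gon of that circumradius (perimeter = 2·16·5.576·sin(180°/16) = 34.81 mm); the cylinder at (11.5, -2.5) does not reach this height (z outside [9, 18.5]); Taking the union: the regions partially overlap (shared area 43.28 mm²), so the edge portions inside another operand are dropped and the merged outline is re-measured after clipping — boundary = 47.46 mm; the cube at (8, 12) is not intersected at this z (z outside [22.5, 40.5]); Taking the union: only that combined region is present, so the union is just that shape — boundary = 47.46 mm; (whole slice rotated 70° about Z — lengths, areas and connectivity unchanged). So its perimeter = 47.46 mm. Layer 322 is larger (103.13 vs 47.46 mm).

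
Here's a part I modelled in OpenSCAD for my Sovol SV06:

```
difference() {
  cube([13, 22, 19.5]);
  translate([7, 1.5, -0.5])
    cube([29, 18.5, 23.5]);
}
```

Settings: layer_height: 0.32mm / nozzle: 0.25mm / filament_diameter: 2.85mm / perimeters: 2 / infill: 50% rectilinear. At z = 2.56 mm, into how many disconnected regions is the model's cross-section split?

1

At z = 2.56 mm: the cube (footprint 13×22) is included at this height; the cube at (7, 1.5) (footprint 29×18.5) is included at this height; Taking the first minus the rest: starting from the 13×22 cube, the 29×18.5 cube at (7, 1.5) partially overlaps it — only the 111.00 mm² overlap (of its 536.50 mm²) is removed, clipping the outline — 1 connected region. The result has 1 disconnected region.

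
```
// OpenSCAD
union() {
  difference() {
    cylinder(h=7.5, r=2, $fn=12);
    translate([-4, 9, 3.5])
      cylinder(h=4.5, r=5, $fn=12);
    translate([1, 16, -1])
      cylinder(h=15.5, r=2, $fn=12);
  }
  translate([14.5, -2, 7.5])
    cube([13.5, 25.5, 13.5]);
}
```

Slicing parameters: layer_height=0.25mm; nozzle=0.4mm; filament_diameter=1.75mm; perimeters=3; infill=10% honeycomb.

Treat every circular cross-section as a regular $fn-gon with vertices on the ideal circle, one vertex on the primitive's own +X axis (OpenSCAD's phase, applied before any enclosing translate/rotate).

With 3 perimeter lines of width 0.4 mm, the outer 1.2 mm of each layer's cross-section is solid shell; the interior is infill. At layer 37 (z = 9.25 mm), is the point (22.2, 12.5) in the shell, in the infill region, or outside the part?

infill

At z = 9.25 mm: the cylinder is not intersected at this z (z outside [0, 7.5]); the cylinder at (-4, 9) does not reach this height (z outside [3.5, 8]); the r=2 cylinder at (1, 16) contributes a regular 12-gon of circumradius 2; After the difference (first − rest): the first operand is absent here, so nothing remains; the 13.5×25.5 cube at (14.5, -2) contributes its full rectangle; Merging all regions: only the 13.5×25.5 cube at (14.5, -2) is present, so the union is just that shape — 1 connected region. Overall, the cross-section is a single solid region. The nearest boundary edge runs (28.00, -2.00)→(28.00, 23.50); distance from the point to it = 5.80 mm. The point is inside the cross-section and 5.80 mm from the nearest boundary — more than the 1.2 mm shell width (3 × 0.4), so it's in the infill interior.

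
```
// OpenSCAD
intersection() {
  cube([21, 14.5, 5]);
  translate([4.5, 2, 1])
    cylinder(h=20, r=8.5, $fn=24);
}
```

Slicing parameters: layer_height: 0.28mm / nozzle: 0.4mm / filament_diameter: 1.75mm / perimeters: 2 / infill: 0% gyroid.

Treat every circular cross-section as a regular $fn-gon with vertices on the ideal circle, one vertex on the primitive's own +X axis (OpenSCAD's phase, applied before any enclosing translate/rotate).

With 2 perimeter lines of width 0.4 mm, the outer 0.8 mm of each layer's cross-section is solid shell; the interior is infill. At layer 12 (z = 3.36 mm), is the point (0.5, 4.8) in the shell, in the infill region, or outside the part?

shell

At z = 3.36 mm: the cube (footprint 21×14.5) is included at this height; the cylinder at (4.5, 2): section is a regular 24-gon, circumradius r=8.5; Taking the intersection: the r=8.5 cylinder at (4.5, 2) partially overlaps the 21×14.5 cube; clipping to the common part keeps 117.99 mm² — 1 connected region. Overall, the cross-section is a single solid region. The nearest boundary edge runs (0.00, 0.00)→(0.00, 9.17); distance from the point to it = 0.50 mm. The point is inside the cross-section, 0.50 mm from the nearest boundary — within the 0.8 mm shell band (2 × 0.4).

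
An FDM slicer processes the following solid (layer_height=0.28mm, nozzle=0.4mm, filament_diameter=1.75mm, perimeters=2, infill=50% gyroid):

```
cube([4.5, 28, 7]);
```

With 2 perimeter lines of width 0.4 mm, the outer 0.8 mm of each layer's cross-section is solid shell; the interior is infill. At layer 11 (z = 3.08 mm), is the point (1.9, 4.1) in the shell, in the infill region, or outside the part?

At z = 3.08 mm: the cube (footprint 4.5×28) is included at this height. Overall, the cross-section is a single solid region. The nearest boundary edge runs (0.00, 28.00)→(0.00, 0.00); distance from the point to it = 1.90 mm. The point is inside the cross-section and 1.90 mm from the nearest boundary — more than the 0.8 mm shell width (2 × 0.4), so it's in the infill interior.

infill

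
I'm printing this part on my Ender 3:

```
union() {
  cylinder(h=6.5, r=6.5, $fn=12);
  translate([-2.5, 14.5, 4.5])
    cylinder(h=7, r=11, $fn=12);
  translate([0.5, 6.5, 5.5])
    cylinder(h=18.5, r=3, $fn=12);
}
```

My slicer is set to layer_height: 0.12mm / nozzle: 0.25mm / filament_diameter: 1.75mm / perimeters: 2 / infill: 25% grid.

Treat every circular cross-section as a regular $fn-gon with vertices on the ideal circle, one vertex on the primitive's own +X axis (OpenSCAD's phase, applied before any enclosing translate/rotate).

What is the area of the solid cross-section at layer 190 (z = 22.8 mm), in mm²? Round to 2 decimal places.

27.00 mm²

At z = 22.8 mm: the cylinder does not reach this height (z outside [0, 6.5]); the cylinder at (-2.5, 14.5) does not reach this height (z outside [4.5, 11.5]); the r=3 cylinder at (0.5, 6.5) contributes a regular 12-gon of circumradius 3 (area = (12/2)·3.000²·sin(360°/12) = 27.00 mm²); Taking the union: only the r=3 cylinder at (0.5, 6.5) is present, so the union is just that shape — area = 27.00 mm². Overall, the cross-section is a single solid region. Net area = 27.00 mm².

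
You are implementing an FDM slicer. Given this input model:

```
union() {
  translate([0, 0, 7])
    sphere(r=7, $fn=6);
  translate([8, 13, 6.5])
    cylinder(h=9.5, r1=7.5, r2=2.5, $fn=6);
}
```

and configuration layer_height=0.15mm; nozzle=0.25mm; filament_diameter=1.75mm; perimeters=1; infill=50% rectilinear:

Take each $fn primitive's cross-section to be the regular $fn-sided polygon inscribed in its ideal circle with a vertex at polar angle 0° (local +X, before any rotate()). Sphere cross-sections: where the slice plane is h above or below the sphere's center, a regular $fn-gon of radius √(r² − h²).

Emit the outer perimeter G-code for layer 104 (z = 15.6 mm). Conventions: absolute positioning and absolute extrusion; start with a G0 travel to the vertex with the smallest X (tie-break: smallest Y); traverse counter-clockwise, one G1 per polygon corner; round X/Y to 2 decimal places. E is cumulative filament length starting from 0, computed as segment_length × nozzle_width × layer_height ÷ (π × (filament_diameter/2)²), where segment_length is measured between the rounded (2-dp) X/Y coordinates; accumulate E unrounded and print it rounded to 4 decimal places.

G0 X5.29 Y13.00 Z15.60
G1 X6.64 Y10.65 E0.0423
G1 X9.36 Y10.65 E0.0847
G1 X10.71 Y13.00 E0.1269
G1 X9.36 Y15.35 E0.1692
G1 X6.64 Y15.35 E0.2116
G1 X5.29 Y13.00 E0.2538

At z = 15.6 mm: the sphere does not reach this height (|z−center|=8.600 > r=7); the cone at (8, 13) (r1=7.5→r2=2.5) has section circumradius 2.711 here — a regular 6-gon; Merging all regions: only the cone at (8, 13) is present, so the union is just that shape — 1 connected region. The outline is a single polygon with 6 vertices. Extrusion per mm of travel: 0.25 × 0.15 / (π × 0.875²) = 0.015591. Accumulating E over each segment gives final E = 0.2538.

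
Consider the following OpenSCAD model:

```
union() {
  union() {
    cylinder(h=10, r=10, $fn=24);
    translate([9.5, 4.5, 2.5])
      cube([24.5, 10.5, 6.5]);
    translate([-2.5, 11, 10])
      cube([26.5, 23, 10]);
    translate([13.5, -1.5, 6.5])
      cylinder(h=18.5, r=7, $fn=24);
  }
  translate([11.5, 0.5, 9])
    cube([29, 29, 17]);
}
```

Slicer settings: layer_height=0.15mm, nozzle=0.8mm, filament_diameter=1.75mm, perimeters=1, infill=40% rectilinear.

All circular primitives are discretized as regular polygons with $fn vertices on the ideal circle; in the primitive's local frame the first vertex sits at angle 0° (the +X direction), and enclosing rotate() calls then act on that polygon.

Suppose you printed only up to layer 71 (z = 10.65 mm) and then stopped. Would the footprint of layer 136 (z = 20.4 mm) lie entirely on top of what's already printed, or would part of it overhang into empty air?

Compare the two slices. At z = 10.65: the cylinder is not intersected at this z (z outside [0, 10]); the cube at (9.5, 4.5) is not intersected at this z (z outside [2.5, 9]); the 26.5×23 cube at (-2.5, 11) contributes its full rectangle (area 609.50 mm²); the cylinder at (13.5, -1.5): section is a regular 24-gon, circumradius r=7 (area = (24/2)·7.000²·sin(360°/24) = 152.19 mm²); Taking the union: the 2 present regions are separate (no shared area or edge), so areas and boundary lengths simply add and each stays a separate island — area = 761.69 mm²; the cube at (11.5, 0.5) (footprint 29×29) is included at this height (area 841.00 mm²); Merging all regions: the regions partially overlap — summed areas 1602.69 mm² minus the doubly-counted overlap 265.30 mm² gives 1337.39 mm² — area = 1337.39 mm². At z = 20.4: the cylinder does not reach this height (z outside [0, 10]); the cube at (9.5, 4.5) is not intersected at this z (z outside [2.5, 9]); the cube at (-2.5, 11) is absent (z outside [10, 20]); the r=7 cylinder at (13.5, -1.5) contributes a regular 24-gon of circumradius 7 (area = (24/2)·7.000²·sin(360°/24) = 152.19 mm²); Combining (union): only the r=7 cylinder at (13.5, -1.5) is present, so the union is just that shape — area = 152.19 mm²; the 29×29 cube at (11.5, 0.5) contributes its full rectangle (area 841.00 mm²); Taking the union: the regions partially overlap — summed areas 993.19 mm² minus the doubly-counted overlap 34.05 mm² gives 959.14 mm² — area = 959.14 mm². Checking containment: the cross-section at z = 20.4 is a subset of the cross-section at z = 10.65.

entirely on top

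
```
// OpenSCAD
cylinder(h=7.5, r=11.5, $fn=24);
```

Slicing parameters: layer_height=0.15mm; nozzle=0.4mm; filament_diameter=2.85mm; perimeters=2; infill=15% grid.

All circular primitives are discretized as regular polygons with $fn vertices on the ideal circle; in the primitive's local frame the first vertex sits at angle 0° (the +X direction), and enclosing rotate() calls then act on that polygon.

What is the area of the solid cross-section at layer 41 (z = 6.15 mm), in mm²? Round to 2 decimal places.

At z = 6.15 mm: the r=11.5 cylinder gives a regular 24-gon of circumradius 11.5 (constant along its height) (area = (24/2)·11.500²·sin(360°/24) = 410.75 mm²). Overall, the cross-section is a single solid region. Net area = 410.75 mm².

410.75 mm²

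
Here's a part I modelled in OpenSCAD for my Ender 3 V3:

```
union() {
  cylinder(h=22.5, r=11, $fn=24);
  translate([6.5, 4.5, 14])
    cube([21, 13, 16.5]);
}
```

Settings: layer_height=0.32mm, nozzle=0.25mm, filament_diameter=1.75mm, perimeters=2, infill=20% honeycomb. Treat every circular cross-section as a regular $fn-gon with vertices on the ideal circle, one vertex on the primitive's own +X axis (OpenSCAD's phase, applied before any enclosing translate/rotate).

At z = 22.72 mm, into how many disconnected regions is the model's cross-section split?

1

At z = 22.72 mm: the cylinder is absent (z outside [0, 22.5]); the 21×13 cube at (6.5, 4.5) contributes its full rectangle; Combining (union): only the 21×13 cube at (6.5, 4.5) is present, so the union is just that shape — 1 connected region. The result has 1 disconnected region.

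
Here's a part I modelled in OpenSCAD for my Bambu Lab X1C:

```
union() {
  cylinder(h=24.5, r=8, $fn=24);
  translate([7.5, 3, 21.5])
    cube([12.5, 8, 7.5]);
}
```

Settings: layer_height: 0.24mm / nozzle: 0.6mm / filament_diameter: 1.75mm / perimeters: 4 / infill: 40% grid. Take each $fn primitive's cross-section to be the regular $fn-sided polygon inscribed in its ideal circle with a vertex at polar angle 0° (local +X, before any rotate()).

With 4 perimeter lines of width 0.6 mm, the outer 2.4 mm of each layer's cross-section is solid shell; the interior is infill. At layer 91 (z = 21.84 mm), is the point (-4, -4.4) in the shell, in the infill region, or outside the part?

shell

At z = 21.84 mm: the r=8 cylinder contributes a regular 24-gon of circumradius 8; the cube at (7.5, 3) (footprint 12.5×8) is included at this height; Merging all regions: the 2 present regions are separate (no shared area or edge), so areas and boundary lengths simply add and each stays a separate island — 2 connected regions. Overall, the cross-section has 2 separate islands. The nearest boundary edge runs (-4.00, -6.93)→(-5.66, -5.66); distance from the point to it = 2.01 mm. (Shell/infill is judged within the island containing the point — the largest one.) The point is inside the cross-section, 2.01 mm from the nearest boundary — within the 2.4 mm shell band (4 × 0.6).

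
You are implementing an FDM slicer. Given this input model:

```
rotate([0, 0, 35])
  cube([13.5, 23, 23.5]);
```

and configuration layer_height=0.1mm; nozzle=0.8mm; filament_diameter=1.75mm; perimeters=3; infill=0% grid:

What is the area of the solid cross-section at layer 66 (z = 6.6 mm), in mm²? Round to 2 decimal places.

At z = 6.6 mm: the cube is present — its section is the full 13.5×23 rectangle (area 310.50 mm²); (whole slice rotated 35° about Z — lengths, areas and connectivity unchanged). Overall, the cross-section is a single solid region. Net area = 310.50 mm².

310.50 mm²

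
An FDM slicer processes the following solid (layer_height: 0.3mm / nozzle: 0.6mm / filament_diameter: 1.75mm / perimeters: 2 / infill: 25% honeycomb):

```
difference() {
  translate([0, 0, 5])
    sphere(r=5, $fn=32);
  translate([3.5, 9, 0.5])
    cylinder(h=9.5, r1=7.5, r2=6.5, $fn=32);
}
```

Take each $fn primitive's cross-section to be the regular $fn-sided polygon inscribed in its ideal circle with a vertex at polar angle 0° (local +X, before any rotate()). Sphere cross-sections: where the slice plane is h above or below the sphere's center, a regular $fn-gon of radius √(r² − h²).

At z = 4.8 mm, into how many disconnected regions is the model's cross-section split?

At z = 4.8 mm: the sphere: section is a regular 32-gon, circumradius = √(r²−h²) = √(5²−0.2²) = 4.996; the cone at (3.5, 9): at t=0.453 of its height the radius interpolates to r₁+(r₂−r₁)t = 7.047, giving a regular 32-gon of that circumradius; Taking the first minus the rest: starting from the r=5 sphere, the cone at (3.5, 9) partially overlaps it — only the 11.18 mm² overlap (of its 155.03 mm²) is removed, clipping the outline — 1 connected region. The result has 1 disconnected region.

1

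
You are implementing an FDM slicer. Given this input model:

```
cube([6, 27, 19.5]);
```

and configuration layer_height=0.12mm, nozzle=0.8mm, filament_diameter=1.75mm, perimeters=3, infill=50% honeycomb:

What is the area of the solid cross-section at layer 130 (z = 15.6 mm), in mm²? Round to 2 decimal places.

162.00 mm²

At z = 15.6 mm: the cube is present — its section is the full 6×27 rectangle (area 162.00 mm²). Overall, the cross-section is a single solid region. Net area = 162.00 mm².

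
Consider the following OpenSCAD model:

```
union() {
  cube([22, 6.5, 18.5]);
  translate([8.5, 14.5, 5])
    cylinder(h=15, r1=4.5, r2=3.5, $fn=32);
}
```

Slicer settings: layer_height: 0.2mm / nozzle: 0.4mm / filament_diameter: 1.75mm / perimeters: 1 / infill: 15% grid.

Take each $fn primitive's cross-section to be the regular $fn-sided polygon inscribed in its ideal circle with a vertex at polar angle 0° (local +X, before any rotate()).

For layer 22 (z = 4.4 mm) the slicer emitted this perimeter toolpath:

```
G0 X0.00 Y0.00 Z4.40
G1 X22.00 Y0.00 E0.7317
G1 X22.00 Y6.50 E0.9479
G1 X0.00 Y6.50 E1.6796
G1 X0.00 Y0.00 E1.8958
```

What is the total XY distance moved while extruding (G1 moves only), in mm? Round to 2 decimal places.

Sum the Euclidean lengths of each G1 segment: total = 57.00 mm.

57.00 mm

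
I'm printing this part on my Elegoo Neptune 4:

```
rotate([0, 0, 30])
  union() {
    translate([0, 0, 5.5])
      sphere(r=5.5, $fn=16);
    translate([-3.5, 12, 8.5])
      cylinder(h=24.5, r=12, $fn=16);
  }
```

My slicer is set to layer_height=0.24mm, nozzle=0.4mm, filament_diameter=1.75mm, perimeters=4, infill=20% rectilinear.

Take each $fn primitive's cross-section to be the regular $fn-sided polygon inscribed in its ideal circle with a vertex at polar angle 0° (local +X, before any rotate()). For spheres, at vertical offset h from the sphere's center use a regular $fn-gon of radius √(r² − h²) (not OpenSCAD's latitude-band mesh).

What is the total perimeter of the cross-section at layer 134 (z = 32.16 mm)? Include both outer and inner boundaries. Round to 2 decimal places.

At z = 32.16 mm: the sphere is absent (|z−center|=26.660 > r=5.5); the r=12 cylinder at (-3.5, 12) gives a regular 16-gon of circumradius 12 (constant along its height) (perimeter = 2·16·12.000·sin(180°/16) = 74.91 mm); Merging all regions: only the r=12 cylinder at (-3.5, 12) is present, so the union is just that shape — boundary = 74.91 mm; (whole slice rotated 30° about Z — lengths, areas and connectivity unchanged). Overall, the cross-section is a single solid region. Total boundary length (outer) = 74.91 mm.

74.91 mm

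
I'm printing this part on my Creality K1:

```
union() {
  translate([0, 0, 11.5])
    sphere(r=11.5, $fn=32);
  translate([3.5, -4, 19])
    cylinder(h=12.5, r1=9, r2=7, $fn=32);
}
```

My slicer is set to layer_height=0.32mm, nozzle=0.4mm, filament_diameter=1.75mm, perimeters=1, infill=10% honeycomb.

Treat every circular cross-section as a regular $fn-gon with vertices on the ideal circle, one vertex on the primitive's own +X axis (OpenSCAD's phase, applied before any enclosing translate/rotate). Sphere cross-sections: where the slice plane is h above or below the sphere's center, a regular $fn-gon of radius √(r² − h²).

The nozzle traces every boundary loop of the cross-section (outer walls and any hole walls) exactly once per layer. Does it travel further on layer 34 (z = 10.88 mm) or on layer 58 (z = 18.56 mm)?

Layer 34 (z = 10.88): the r=11.5 sphere slices to a regular 32-gon of circumradius 11.483 (√(r²−h²) with h=0.62 from center) (perimeter = 2·32·11.483·sin(180°/32) = 72.04 mm); the cone at (3.5, -4) is not intersected at this z (z outside [19, 31.5]); Merging all regions: only the r=11.5 sphere is present, so the union is just that shape — boundary = 72.04 mm. So its perimeter = 72.04 mm. Layer 58 (z = 18.56): the r=11.5 sphere contributes a regular 32-gon of circumradius √(11.5²−7.06²) = 9.078 (perimeter = 2·32·9.078·sin(180°/32) = 56.95 mm); the cone at (3.5, -4) is not intersected at this z (z outside [19, 31.5]); Combining (union): only the r=11.5 sphere is present, so the union is just that shape — boundary = 56.95 mm. So its perimeter = 56.95 mm. Layer 34 is larger (72.04 vs 56.95 mm).

layer 34 (z = 10.88 mm)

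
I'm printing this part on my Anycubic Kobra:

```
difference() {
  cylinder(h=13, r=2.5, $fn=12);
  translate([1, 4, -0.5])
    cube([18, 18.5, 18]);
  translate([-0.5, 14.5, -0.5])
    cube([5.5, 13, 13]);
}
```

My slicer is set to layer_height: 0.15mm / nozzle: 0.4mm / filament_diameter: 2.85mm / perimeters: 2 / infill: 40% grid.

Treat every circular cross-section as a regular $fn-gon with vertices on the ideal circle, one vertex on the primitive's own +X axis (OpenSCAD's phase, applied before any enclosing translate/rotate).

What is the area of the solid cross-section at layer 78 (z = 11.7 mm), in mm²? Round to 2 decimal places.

18.75 mm²

At z = 11.7 mm: the r=2.5 cylinder gives a regular 12-gon of circumradius 2.5 (constant along its height) (area = (12/2)·2.500²·sin(360°/12) = 18.75 mm²); the cube at (1, 4) is present — its section is the full 18×18.5 rectangle (area 333.00 mm²); the cube at (-0.5, 14.5) is present — its section is the full 5.5×13 rectangle (area 71.50 mm²); Taking the first minus the rest: starting from the r=2.5 cylinder (18.75 mm²), the 18×18.5 cube at (1, 4) misses the remaining region (no effect); the 5.5×13 cube at (-0.5, 14.5) misses the remaining region (no effect) — area = 18.75 mm². Overall, the cross-section is a single solid region. Net area = 18.75 mm².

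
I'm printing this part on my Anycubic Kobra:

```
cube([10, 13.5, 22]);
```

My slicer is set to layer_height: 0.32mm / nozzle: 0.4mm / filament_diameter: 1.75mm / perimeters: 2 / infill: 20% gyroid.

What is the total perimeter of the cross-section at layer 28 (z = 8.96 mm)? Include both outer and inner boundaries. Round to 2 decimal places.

47.00 mm

At z = 8.96 mm: the 10×13.5 cube contributes its full rectangle (perimeter 47.00 mm). Overall, the cross-section is a single solid region. Total boundary length (outer) = 47.00 mm.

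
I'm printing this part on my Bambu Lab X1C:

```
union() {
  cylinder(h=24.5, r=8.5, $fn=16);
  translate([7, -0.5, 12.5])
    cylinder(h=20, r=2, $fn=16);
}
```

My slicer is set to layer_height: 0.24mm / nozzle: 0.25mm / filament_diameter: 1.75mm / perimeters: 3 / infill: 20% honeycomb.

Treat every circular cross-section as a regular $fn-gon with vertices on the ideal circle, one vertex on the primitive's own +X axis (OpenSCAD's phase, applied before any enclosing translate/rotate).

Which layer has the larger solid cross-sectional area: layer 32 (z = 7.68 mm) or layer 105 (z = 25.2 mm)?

layer 32 (z = 7.68 mm)

Layer 32 (z = 7.68): the r=8.5 cylinder contributes a regular 16-gon of circumradius 8.5 (area = (16/2)·8.500²·sin(360°/16) = 221.19 mm²); the cylinder at (7, -0.5) is absent (z outside [12.5, 32.5]); Combining (union): only the r=8.5 cylinder is present, so the union is just that shape — area = 221.19 mm². So its area = 221.19 mm². Layer 105 (z = 25.2): the cylinder does not reach this height (z outside [0, 24.5]); the cylinder at (7, -0.5): section is a regular 16-gon, circumradius r=2 (area = (16/2)·2.000²·sin(360°/16) = 12.25 mm²); Taking the union: only the r=2 cylinder at (7, -0.5) is present, so the union is just that shape — area = 12.25 mm². So its area = 12.25 mm². Layer 32 is larger (221.19 vs 12.25 mm²).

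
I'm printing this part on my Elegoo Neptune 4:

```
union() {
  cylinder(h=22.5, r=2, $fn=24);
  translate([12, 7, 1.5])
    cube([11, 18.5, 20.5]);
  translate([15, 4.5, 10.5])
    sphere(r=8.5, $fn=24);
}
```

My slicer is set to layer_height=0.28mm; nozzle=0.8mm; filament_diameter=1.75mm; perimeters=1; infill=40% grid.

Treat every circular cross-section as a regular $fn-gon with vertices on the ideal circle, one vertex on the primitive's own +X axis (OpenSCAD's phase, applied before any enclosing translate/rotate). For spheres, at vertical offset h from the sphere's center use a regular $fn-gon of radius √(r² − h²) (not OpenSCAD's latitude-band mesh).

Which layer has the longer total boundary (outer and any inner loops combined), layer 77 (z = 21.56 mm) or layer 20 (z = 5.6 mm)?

Layer 77 (z = 21.56): the cylinder: section is a regular 24-gon, circumradius r=2 (perimeter = 2·24·2.000·sin(180°/24) = 12.53 mm); the 11×18.5 cube at (12, 7) contributes its full rectangle (perimeter 59.00 mm); the sphere at (15, 4.5) is not intersected at this z (|z−center|=11.060 > r=8.5); Merging all regions: the 2 present regions are separate (no shared area or edge), so areas and boundary lengths simply add and each stays a separate island — boundary = 71.53 mm. So its perimeter = 71.53 mm. Layer 20 (z = 5.6): the r=2 cylinder gives a regular 24-gon of circumradius 2 (constant along its height) (perimeter = 2·24·2.000·sin(180°/24) = 12.53 mm); the 11×18.5 cube at (12, 7) contributes its full rectangle (perimeter 59.00 mm); the sphere at (15, 4.5): section is a regular 24-gon, circumradius = √(r²−h²) = √(8.5²−4.9²) = 6.946 (perimeter = 2·24·6.946·sin(180°/24) = 43.52 mm); Combining (union): the regions partially overlap (shared area 33.11 mm²), so the edge portions inside another operand are dropped and the merged outline is re-measured after clipping — boundary = 90.50 mm. So its perimeter = 90.50 mm. Layer 20 is larger (90.50 vs 71.53 mm).

layer 20 (z = 5.6 mm)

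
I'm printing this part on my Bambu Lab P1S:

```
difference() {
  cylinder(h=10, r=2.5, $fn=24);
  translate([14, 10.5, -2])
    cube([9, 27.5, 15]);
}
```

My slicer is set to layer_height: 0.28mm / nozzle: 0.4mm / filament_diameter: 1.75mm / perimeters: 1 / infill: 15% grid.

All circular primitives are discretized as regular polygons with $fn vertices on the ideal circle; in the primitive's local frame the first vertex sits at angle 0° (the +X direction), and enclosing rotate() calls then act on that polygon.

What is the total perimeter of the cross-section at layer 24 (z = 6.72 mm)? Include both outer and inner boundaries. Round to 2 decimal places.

At z = 6.72 mm: the r=2.5 cylinder gives a regular 24-gon of circumradius 2.5 (constant along its height) (perimeter = 2·24·2.500·sin(180°/24) = 15.66 mm); the cube at (14, 10.5) (footprint 9×27.5) is included at this height (perimeter 73.00 mm); Subtracting the remaining from the first: starting from the r=2.5 cylinder, the 9×27.5 cube at (14, 10.5) misses the remaining region (no effect) — boundary = 15.66 mm. Overall, the cross-section is a single solid region. Total boundary length (outer) = 15.66 mm.

15.66 mm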